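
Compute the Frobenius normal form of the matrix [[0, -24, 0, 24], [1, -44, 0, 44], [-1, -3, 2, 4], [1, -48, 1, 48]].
R = [[0, 0, 0, 24], [1, 0, 0, 20], [0, 1, 0, -4], [0, 0, 1, 6]]

The invariant factors of A (the non-unit diagonal entries of the Smith normal form of xI - A over ℚ[x]) are (x - 6)(x^3 + 4x + 4), each dividing the next. The characteristic polynomial is their product, (x - 6)(x^3 + 4x + 4).

The rational canonical form is the block-diagonal matrix of companion matrices C(f_i):
R = [[0, 0, 0, 24], [1, 0, 0, 20], [0, 1, 0, -4], [0, 0, 1, 6]].

Note the characteristic polynomial does not split into linear factors over ℚ, so A has no Jordan form over ℚ; the rational canonical form exists over any field.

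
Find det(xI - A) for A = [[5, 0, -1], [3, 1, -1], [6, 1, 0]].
χ_A(x) = (x - 2)^3

xI - A = [[x - 5, 0, 1], [-3, x - 1, 1], [-6, -1, x]].

Expanding det(xI - A) along the first row:
det(xI - A) = + (x - 5)·det([[x - 1, 1], [-1, x]]) - (0)·det([[-3, 1], [-6, x]]) + (1)·det([[-3, x - 1], [-6, -1]]).

Evaluating gives χ_A(x) = x^3 - 6x^2 + 12x - 8 = (x - 2)^3.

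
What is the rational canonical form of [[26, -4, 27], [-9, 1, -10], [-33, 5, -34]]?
The invariant factors of A (the non-unit diagonal entries of the Smith normal form of xI - A over ℚ[x]) are (x + 4)(x^2 + 3x + 1), each dividing the next. The characteristic polynomial is their product, (x + 4)(x^2 + 3x + 1).

The rational canonical form is the block-diagonal matrix of companion matrices C(f_i):
R = [[0, 0, -4], [1, 0, -13], [0, 1, -7]].

Note the characteristic polynomial does not split into linear factors over ℚ, so A has no Jordan form over ℚ; the rational canonical form exists over any field.

R = [[0, 0, -4], [1, 0, -13], [0, 1, -7]]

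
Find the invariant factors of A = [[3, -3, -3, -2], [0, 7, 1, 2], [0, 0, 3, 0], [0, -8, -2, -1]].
The Jordan structure of A has elementary divisors (x - 3)^3, (x - 3). Arranging the block sizes at each eigenvalue in decreasing order and taking row products gives the invariant factors.

Invariant factors (smallest first, each dividing the next): x - 3, (x - 3)^3.

Check: the last factor (x - 3)^3 is the minimal polynomial, and the product (x - 3)^4 is the characteristic polynomial.

x - 3, (x - 3)^3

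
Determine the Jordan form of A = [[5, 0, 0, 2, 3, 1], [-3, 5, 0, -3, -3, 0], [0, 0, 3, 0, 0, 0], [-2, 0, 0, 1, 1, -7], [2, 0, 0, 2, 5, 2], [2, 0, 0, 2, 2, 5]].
J = [[3, 1, 0, 0, 0, 0], [0, 3, 0, 0, 0, 0], [0, 0, 3, 0, 0, 0], [0, 0, 0, 5, 1, 0], [0, 0, 0, 0, 5, 0], [0, 0, 0, 0, 0, 5]]

The characteristic polynomial is det(xI - A) = (x - 5)^3(x - 3)^3, so the eigenvalues are 3 (algebraic multiplicity 3), 5 (algebraic multiplicity 3).

For λ = 3: rank(A - 3I) = 4, rank((A - 3I)^2) = 3. The eigenspace has dimension 6 - 4 = 2, so there are 2 Jordan blocks; the rank sequence gives block sizes [2, 1].

For λ = 5: rank(A - 5I) = 4, rank((A - 5I)^2) = 3. The eigenspace has dimension 6 - 4 = 2, so there are 2 Jordan blocks; the rank sequence gives block sizes [2, 1].

Assembling the blocks gives the Jordan form J above.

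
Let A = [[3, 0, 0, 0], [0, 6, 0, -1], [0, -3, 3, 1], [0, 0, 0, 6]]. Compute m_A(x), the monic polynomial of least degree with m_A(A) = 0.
m_A(x) = (x - 6)^2(x - 3)

The characteristic polynomial factors as (x - 6)^2(x - 3)^2. The minimal polynomial is ∏(x - λ)^{k_λ} where k_λ is the size of the largest Jordan block at λ.

For λ = 3: rank(A - 3I) = 2, and the largest Jordan block has size 1 (the smallest k with rank((A - 3I)^k) = rank((A - 3I)^(k+1))).
For λ = 6: rank(A - 6I) = 3, and the largest Jordan block has size 2 (the smallest k with rank((A - 6I)^k) = rank((A - 6I)^(k+1))).

So m_A(x) = (x - 6)^2(x - 3).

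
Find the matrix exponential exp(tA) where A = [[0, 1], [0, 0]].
e^{tA} = [[1, t], [0, 1]]

A has Jordan form J = [[0, 1], [0, 0]] with A = PJP^{-1}, so e^{tA} = P e^{tJ} P^{-1}.

For a Jordan block J_k(λ), e^{tJ_k(λ)} = e^{λt} · (I + tN + t^2 N^2/2! + ... + t^{k-1} N^{k-1}/(k-1)!) where N is the nilpotent superdiagonal part.

Assembling the blocks and conjugating back gives the entries of e^{tA} as shown above.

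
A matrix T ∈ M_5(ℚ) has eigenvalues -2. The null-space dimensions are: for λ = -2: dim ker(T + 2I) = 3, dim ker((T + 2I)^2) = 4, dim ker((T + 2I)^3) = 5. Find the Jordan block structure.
λ = -2: successive nullity increments [3, 1, 1] count blocks of size ≥ k; block sizes are [3, 1, 1].

Jordan blocks: (-2, 3), (-2, 1), (-2, 1)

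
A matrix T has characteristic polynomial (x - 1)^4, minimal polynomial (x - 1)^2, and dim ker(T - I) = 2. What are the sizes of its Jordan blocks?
λ = 1: algebraic multiplicity 4 (exponent in χ_T), largest block size 2 (exponent in m_T), 2 blocks (geometric multiplicity). These force block sizes [2, 2].

Jordan blocks: (1, 2), (1, 2)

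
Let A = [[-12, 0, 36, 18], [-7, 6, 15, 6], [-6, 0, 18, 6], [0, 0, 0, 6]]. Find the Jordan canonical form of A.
The characteristic polynomial is det(xI - A) = x(x - 6)^3, so the eigenvalues are 0 (algebraic multiplicity 1), 6 (algebraic multiplicity 3).

For λ = 0: algebraic multiplicity 1 gives one 1×1 block.

For λ = 6: rank(A - 6I) = 2, rank((A - 6I)^2) = 1. The eigenspace has dimension 4 - 2 = 2, so there are 2 Jordan blocks; the rank sequence gives block sizes [2, 1].

Assembling the blocks gives the Jordan form J above.

J = [[0, 0, 0, 0], [0, 6, 1, 0], [0, 0, 6, 0], [0, 0, 0, 6]]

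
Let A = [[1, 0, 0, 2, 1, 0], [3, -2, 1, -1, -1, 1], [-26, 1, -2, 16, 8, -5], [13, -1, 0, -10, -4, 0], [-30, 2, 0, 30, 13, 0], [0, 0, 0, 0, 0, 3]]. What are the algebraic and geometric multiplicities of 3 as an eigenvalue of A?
The characteristic polynomial is (x - 3)^3(x + 2)^3, so the factor x - 3 appears with exponent 3: the algebraic multiplicity is 3.

rank(A - 3I) = 4, so the eigenspace has dimension 6 - 4 = 2: the geometric multiplicity is 2.

Since 2 < 3, A is not diagonalizable.

algebraic multiplicity 3, geometric multiplicity 2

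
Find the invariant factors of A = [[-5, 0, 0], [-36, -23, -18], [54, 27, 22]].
The Jordan structure of A has elementary divisors (x + 5), (x + 5), (x - 4). Arranging the block sizes at each eigenvalue in decreasing order and taking row products gives the invariant factors.

Invariant factors (smallest first, each dividing the next): x + 5, (x - 4)(x + 5).

Check: the last factor (x - 4)(x + 5) is the minimal polynomial, and the product (x - 4)(x + 5)^2 is the characteristic polynomial.

x + 5, (x - 4)(x + 5)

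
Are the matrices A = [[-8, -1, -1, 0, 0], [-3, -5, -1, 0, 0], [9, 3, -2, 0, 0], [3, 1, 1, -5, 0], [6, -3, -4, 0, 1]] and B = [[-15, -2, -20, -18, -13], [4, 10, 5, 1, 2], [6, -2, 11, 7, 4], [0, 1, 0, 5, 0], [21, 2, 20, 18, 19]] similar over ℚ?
trace(A) = -19 but trace(B) = 30. The trace is a similarity invariant, so A and B are not similar.

No.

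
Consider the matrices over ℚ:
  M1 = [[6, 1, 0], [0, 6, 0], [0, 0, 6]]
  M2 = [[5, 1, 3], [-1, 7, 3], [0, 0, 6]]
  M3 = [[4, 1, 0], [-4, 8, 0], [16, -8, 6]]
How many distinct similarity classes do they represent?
Characteristic polynomials: χ_{M1} = (x - 6)^3, χ_{M2} = (x - 6)^3, χ_{M3} = (x - 6)^3.

{M1, M2, M3}: invariant factors x - 6, (x - 6)^2.

Matrices are similar if and only if their invariant-factor lists agree; the partition into similarity classes is {M1, M2, M3}.

1 class: {M1, M2, M3}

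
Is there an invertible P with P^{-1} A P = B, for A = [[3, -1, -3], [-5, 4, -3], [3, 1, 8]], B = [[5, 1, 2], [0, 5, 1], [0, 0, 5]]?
Yes.

Two matrices over a field are similar if and only if they have the same invariant factors.

Both A and B have characteristic polynomial (x - 5)^3 and minimal polynomial (x - 5)^3. Computing further, both have invariant factors (x - 5)^3. Hence A and B are similar.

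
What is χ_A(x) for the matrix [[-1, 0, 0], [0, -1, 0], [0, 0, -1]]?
xI - A = [[x + 1, 0, 0], [0, x + 1, 0], [0, 0, x + 1]].

Expanding det(xI - A) along the first row:
det(xI - A) = + (x + 1)·det([[x + 1, 0], [0, x + 1]]) - (0)·det([[0, 0], [0, x + 1]]) + (0)·det([[0, x + 1], [0, 0]]).

Evaluating gives χ_A(x) = x^3 + 3x^2 + 3x + 1 = (x + 1)^3.

χ_A(x) = (x + 1)^3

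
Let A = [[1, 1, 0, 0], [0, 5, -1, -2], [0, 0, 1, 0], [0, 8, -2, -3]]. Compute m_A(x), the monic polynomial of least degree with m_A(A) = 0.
The characteristic polynomial factors as (x - 1)^4. The minimal polynomial is ∏(x - λ)^{k_λ} where k_λ is the size of the largest Jordan block at λ.

For λ = 1: rank(A - I) = 2, and the largest Jordan block has size 3 (the smallest k with rank((A - I)^k) = rank((A - I)^(k+1))).

So m_A(x) = (x - 1)^3.

m_A(x) = (x - 1)^3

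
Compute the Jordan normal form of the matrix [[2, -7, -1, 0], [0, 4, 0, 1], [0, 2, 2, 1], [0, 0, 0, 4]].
The characteristic polynomial is det(xI - A) = (x - 4)^2(x - 2)^2, so the eigenvalues are 2 (algebraic multiplicity 2), 4 (algebraic multiplicity 2).

For λ = 2: rank(A - 2I) = 3, rank((A - 2I)^2) = 2. The eigenspace has dimension 4 - 3 = 1, so there is 1 Jordan block; the rank sequence gives block sizes [2].

For λ = 4: rank(A - 4I) = 3, rank((A - 4I)^2) = 2. The eigenspace has dimension 4 - 3 = 1, so there is 1 Jordan block; the rank sequence gives block sizes [2].

Assembling the blocks gives the Jordan form J above.

J = [[2, 1, 0, 0], [0, 2, 0, 0], [0, 0, 4, 1], [0, 0, 0, 4]]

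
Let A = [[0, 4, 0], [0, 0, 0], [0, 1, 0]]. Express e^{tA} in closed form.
e^{tA} = [[1, 4*t, 0], [0, 1, 0], [0, t, 1]]

A has Jordan form J = [[0, 1, 0], [0, 0, 0], [0, 0, 0]] with A = PJP^{-1}, so e^{tA} = P e^{tJ} P^{-1}.

For a Jordan block J_k(λ), e^{tJ_k(λ)} = e^{λt} · (I + tN + t^2 N^2/2! + ... + t^{k-1} N^{k-1}/(k-1)!) where N is the nilpotent superdiagonal part.

Assembling the blocks and conjugating back gives the entries of e^{tA} as shown above.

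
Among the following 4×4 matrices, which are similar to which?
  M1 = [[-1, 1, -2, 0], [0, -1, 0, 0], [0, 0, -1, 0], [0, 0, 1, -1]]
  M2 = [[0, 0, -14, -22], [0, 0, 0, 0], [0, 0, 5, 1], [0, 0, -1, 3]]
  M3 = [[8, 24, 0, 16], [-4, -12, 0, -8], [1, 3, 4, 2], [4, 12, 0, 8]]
Characteristic polynomials: χ_{M1} = (x + 1)^4, χ_{M2} = x^2(x - 4)^2, χ_{M3} = x^2(x - 4)^2.

{M1}: invariant factors (x + 1)^2, (x + 1)^2.

{M2, M3}: invariant factors x, x(x - 4)^2.

Matrices are similar if and only if their invariant-factor lists agree; the partition into similarity classes is {M1}, {M2, M3}.

2 classes: {M1}, {M2, M3}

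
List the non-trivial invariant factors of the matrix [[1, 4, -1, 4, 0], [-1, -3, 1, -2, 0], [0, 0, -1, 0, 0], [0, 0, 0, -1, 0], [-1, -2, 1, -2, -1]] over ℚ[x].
x + 1, x + 1, (x + 1)^3

The Jordan structure of A has elementary divisors (x + 1)^3, (x + 1), (x + 1). Arranging the block sizes at each eigenvalue in decreasing order and taking row products gives the invariant factors.

Invariant factors (smallest first, each dividing the next): x + 1, x + 1, (x + 1)^3.

Check: the last factor (x + 1)^3 is the minimal polynomial, and the product (x + 1)^5 is the characteristic polynomial.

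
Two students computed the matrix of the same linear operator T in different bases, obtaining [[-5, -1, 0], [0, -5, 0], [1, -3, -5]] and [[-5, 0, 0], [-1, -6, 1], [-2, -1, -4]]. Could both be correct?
Yes.

Two matrices over a field are similar if and only if they have the same invariant factors.

Both A and B have characteristic polynomial (x + 5)^3 and minimal polynomial (x + 5)^3. Computing further, both have invariant factors (x + 5)^3. Hence A and B are similar.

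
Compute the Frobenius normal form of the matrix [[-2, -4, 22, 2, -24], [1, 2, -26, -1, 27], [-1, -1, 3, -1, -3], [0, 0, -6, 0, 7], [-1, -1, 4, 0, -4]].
The invariant factors of A (the non-unit diagonal entries of the Smith normal form of xI - A over ℚ[x]) are (x - 2)(x + 3)(x^3 - x + 5), each dividing the next. The characteristic polynomial is their product, (x - 2)(x + 3)(x^3 - x + 5).

The rational canonical form is the block-diagonal matrix of companion matrices C(f_i):
R = [[0, 0, 0, 0, 30], [1, 0, 0, 0, -11], [0, 1, 0, 0, -4], [0, 0, 1, 0, 7], [0, 0, 0, 1, -1]].

Note the characteristic polynomial does not split into linear factors over ℚ, so A has no Jordan form over ℚ; the rational canonical form exists over any field.

R = [[0, 0, 0, 0, 30], [1, 0, 0, 0, -11], [0, 1, 0, 0, -4], [0, 0, 1, 0, 7], [0, 0, 0, 1, -1]]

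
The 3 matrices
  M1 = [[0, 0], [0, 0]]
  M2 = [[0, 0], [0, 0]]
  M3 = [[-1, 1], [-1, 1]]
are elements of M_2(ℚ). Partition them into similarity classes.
2 classes: {M1, M2}, {M3}

Characteristic polynomials: χ_{M1} = x^2, χ_{M2} = x^2, χ_{M3} = x^2.

{M1, M2}: invariant factors x, x.

{M3}: invariant factors x^2.

Matrices are similar if and only if their invariant-factor lists agree; the partition into similarity classes is {M1, M2}, {M3}.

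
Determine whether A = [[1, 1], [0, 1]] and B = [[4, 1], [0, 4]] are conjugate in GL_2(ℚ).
trace(A) = 2 but trace(B) = 8. The trace is a similarity invariant, so A and B are not similar.

No.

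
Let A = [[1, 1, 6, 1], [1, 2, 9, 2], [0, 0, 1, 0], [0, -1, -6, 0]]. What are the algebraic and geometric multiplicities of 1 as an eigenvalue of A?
The characteristic polynomial is (x - 1)^4, so the factor x - 1 appears with exponent 4: the algebraic multiplicity is 4.

rank(A - I) = 2, so the eigenspace has dimension 4 - 2 = 2: the geometric multiplicity is 2.

Since 2 < 4, A is not diagonalizable.

algebraic multiplicity 4, geometric multiplicity 2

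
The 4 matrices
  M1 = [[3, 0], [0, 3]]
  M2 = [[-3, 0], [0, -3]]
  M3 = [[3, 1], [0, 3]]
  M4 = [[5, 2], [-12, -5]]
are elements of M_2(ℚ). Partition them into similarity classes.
4 classes: {M1}, {M2}, {M3}, {M4}

Characteristic polynomials: χ_{M1} = (x - 3)^2, χ_{M2} = (x + 3)^2, χ_{M3} = (x - 3)^2, χ_{M4} = (x - 1)(x + 1).

{M1}: invariant factors x - 3, x - 3.

{M2}: invariant factors x + 3, x + 3.

{M3}: invariant factors (x - 3)^2.

{M4}: invariant factors (x - 1)(x + 1).

Matrices are similar if and only if their invariant-factor lists agree; the partition into similarity classes is {M1}, {M2}, {M3}, {M4}.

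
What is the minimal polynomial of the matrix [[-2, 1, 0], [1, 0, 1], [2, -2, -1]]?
The characteristic polynomial factors as (x + 1)^3. The minimal polynomial is ∏(x - λ)^{k_λ} where k_λ is the size of the largest Jordan block at λ.

For λ = -1: rank(A + I) = 2, and the largest Jordan block has size 3 (the smallest k with rank((A + I)^k) = rank((A + I)^(k+1))).

So m_A(x) = (x + 1)^3.

m_A(x) = (x + 1)^3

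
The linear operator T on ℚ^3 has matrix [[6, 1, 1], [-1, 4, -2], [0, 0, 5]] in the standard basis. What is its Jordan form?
J = [[5, 1, 0], [0, 5, 1], [0, 0, 5]]

The characteristic polynomial is det(xI - A) = (x - 5)^3, so the eigenvalues are 5 (algebraic multiplicity 3).

For λ = 5: rank(A - 5I) = 2, rank((A - 5I)^2) = 1, rank((A - 5I)^3) = 0. The eigenspace has dimension 3 - 2 = 1, so there is 1 Jordan block; the rank sequence gives block sizes [3].

Assembling the blocks gives the Jordan form J above.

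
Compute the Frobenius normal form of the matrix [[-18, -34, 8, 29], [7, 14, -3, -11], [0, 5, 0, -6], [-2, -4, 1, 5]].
The invariant factors of A (the non-unit diagonal entries of the Smith normal form of xI - A over ℚ[x]) are (x - 1)(x^3 + x - 3), each dividing the next. The characteristic polynomial is their product, (x - 1)(x^3 + x - 3).

The rational canonical form is the block-diagonal matrix of companion matrices C(f_i):
R = [[0, 0, 0, -3], [1, 0, 0, 4], [0, 1, 0, -1], [0, 0, 1, 1]].

Note the characteristic polynomial does not split into linear factors over ℚ, so A has no Jordan form over ℚ; the rational canonical form exists over any field.

R = [[0, 0, 0, -3], [1, 0, 0, 4], [0, 1, 0, -1], [0, 0, 1, 1]]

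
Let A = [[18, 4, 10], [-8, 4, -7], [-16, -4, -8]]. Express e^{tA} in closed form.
A has Jordan form J = [[2, 0, 0], [0, 6, 1], [0, 0, 6]] with A = PJP^{-1}, so e^{tA} = P e^{tJ} P^{-1}.

For a Jordan block J_k(λ), e^{tJ_k(λ)} = e^{λt} · (I + tN + t^2 N^2/2! + ... + t^{k-1} N^{k-1}/(k-1)!) where N is the nilpotent superdiagonal part.

Assembling the blocks and conjugating back gives the entries of e^{tA} as shown above.

e^{tA} = [[(4*e^{4*t} - 3)*e^{2*t}, 4*t*e^{6*t}, (-2*t*e^{4*t} + 3*e^{4*t} - 3)*e^{2*t}], [2*(1 - e^{4*t})*e^{2*t}, (1 - 2*t)*e^{6*t}, (t*e^{4*t} - 2*e^{4*t} + 2)*e^{2*t}], [4*(1 - e^{4*t})*e^{2*t}, -4*t*e^{6*t}, (2*t*e^{4*t} - 3*e^{4*t} + 4)*e^{2*t}]]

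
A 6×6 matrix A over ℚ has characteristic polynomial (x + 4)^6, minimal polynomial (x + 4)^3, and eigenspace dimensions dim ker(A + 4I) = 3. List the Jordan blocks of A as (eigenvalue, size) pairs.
Jordan blocks: (-4, 3), (-4, 2), (-4, 1)

λ = -4: algebraic multiplicity 6 (exponent in χ_A), largest block size 3 (exponent in m_A), 3 blocks (geometric multiplicity). These force block sizes [3, 2, 1].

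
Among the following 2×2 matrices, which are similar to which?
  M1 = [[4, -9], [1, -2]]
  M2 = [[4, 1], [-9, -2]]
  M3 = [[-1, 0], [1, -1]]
Characteristic polynomials: χ_{M1} = (x - 1)^2, χ_{M2} = (x - 1)^2, χ_{M3} = (x + 1)^2.

{M1, M2}: invariant factors (x - 1)^2.

{M3}: invariant factors (x + 1)^2.

Matrices are similar if and only if their invariant-factor lists agree; the partition into similarity classes is {M1, M2}, {M3}.

2 classes: {M1, M2}, {M3}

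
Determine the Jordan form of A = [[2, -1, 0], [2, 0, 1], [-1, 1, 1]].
J = [[1, 1, 0], [0, 1, 1], [0, 0, 1]]

The characteristic polynomial is det(xI - A) = (x - 1)^3, so the eigenvalues are 1 (algebraic multiplicity 3).

For λ = 1: rank(A - I) = 2, rank((A - I)^2) = 1, rank((A - I)^3) = 0. The eigenspace has dimension 3 - 2 = 1, so there is 1 Jordan block; the rank sequence gives block sizes [3].

Assembling the blocks gives the Jordan form J above.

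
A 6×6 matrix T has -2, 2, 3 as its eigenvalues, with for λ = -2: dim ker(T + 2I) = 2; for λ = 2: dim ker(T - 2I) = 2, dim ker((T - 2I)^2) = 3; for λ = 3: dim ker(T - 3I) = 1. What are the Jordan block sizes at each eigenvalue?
Jordan blocks: (-2, 1), (-2, 1), (2, 2), (2, 1), (3, 1)

λ = -2: successive nullity increments [2] count blocks of size ≥ k; block sizes are [1, 1].
λ = 2: successive nullity increments [2, 1] count blocks of size ≥ k; block sizes are [2, 1].
λ = 3: successive nullity increments [1] count blocks of size ≥ k; block sizes are [1].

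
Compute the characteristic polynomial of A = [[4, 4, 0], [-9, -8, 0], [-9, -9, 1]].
χ_A(x) = (x - 1)(x + 2)^2

xI - A = [[x - 4, -4, 0], [9, x + 8, 0], [9, 9, x - 1]].

Expanding det(xI - A) along the first row:
det(xI - A) = + (x - 4)·det([[x + 8, 0], [9, x - 1]]) - (-4)·det([[9, 0], [9, x - 1]]) + (0)·det([[9, x + 8], [9, 9]]).

Evaluating gives χ_A(x) = x^3 + 3x^2 - 4 = (x - 1)(x + 2)^2.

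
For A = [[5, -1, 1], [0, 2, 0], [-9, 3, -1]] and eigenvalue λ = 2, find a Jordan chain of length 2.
We seek v_1 ∈ ker((A - 2I)^2) \ ker(A - 2I), then set v_{i+1} = (A - 2I) v_i.

One such chain is v_1 = [[0, 0, 1]]^T, v_2 = [[1, 0, -3]]^T. Check: (A - 2I) v_2 = [[0, 0, 0]]^T = 0.

v_1 = [[0, 0, 1]]^T, v_2 = [[1, 0, -3]]^T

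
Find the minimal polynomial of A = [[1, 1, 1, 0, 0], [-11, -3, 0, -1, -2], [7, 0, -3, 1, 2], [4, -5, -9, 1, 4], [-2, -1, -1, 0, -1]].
The characteristic polynomial factors as (x + 1)^5. The minimal polynomial is ∏(x - λ)^{k_λ} where k_λ is the size of the largest Jordan block at λ.

For λ = -1: rank(A + I) = 2, and the largest Jordan block has size 2 (the smallest k with rank((A + I)^k) = rank((A + I)^(k+1))).

So m_A(x) = (x + 1)^2.

m_A(x) = (x + 1)^2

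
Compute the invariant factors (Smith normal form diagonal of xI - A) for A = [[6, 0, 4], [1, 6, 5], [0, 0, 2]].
(x - 6)^2(x - 2)

The Jordan structure of A has elementary divisors (x - 2), (x - 6)^2. Arranging the block sizes at each eigenvalue in decreasing order and taking row products gives the invariant factors.

Invariant factors (smallest first, each dividing the next): (x - 6)^2(x - 2).

Check: the last factor (x - 6)^2(x - 2) is the minimal polynomial, and the product (x - 6)^2(x - 2) is the characteristic polynomial.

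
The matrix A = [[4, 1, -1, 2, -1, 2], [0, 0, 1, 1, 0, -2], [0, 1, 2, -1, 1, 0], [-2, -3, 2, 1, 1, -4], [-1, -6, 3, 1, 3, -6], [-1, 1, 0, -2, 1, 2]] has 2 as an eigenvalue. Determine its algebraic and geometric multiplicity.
algebraic multiplicity 6, geometric multiplicity 2

The characteristic polynomial is (x - 2)^6, so the factor x - 2 appears with exponent 6: the algebraic multiplicity is 6.

rank(A - 2I) = 4, so the eigenspace has dimension 6 - 4 = 2: the geometric multiplicity is 2.

Since 2 < 6, A is not diagonalizable.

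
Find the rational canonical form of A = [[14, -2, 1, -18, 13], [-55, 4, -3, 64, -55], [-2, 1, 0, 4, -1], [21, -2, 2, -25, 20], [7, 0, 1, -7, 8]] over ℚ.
The invariant factors of A (the non-unit diagonal entries of the Smith normal form of xI - A over ℚ[x]) are (x - 3)(x^2 + x - 1)^2, each dividing the next. The characteristic polynomial is their product, (x - 3)(x^2 + x - 1)^2.

The rational canonical form is the block-diagonal matrix of companion matrices C(f_i):
R = [[0, 0, 0, 0, 3], [1, 0, 0, 0, -7], [0, 1, 0, 0, -1], [0, 0, 1, 0, 7], [0, 0, 0, 1, 1]].

Note the characteristic polynomial does not split into linear factors over ℚ, so A has no Jordan form over ℚ; the rational canonical form exists over any field.

R = [[0, 0, 0, 0, 3], [1, 0, 0, 0, -7], [0, 1, 0, 0, -1], [0, 0, 1, 0, 7], [0, 0, 0, 1, 1]]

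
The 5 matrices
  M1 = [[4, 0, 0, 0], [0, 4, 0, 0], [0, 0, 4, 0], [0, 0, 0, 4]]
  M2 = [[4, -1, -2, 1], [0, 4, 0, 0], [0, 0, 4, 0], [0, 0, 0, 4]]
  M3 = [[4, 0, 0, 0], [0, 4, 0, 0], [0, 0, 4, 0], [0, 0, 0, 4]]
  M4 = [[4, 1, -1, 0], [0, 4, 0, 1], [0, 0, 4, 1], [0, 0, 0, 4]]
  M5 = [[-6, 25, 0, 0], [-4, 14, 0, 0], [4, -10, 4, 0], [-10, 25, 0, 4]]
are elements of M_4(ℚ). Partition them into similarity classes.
3 classes: {M1, M3}, {M2, M5}, {M4}

Characteristic polynomials: χ_{M1} = (x - 4)^4, χ_{M2} = (x - 4)^4, χ_{M3} = (x - 4)^4, χ_{M4} = (x - 4)^4, χ_{M5} = (x - 4)^4.

{M1, M3}: invariant factors x - 4, x - 4, x - 4, x - 4.

{M2, M5}: invariant factors x - 4, x - 4, (x - 4)^2.

{M4}: invariant factors (x - 4)^2, (x - 4)^2.

Matrices are similar if and only if their invariant-factor lists agree; the partition into similarity classes is {M1, M3}, {M2, M5}, {M4}.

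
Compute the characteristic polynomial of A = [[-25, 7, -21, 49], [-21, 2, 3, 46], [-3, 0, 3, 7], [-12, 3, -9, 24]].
xI - A = [[x + 25, -7, 21, -49], [21, x - 2, -3, -46], [3, 0, x - 3, -7], [12, -3, 9, x - 24]].

Expanding det(xI - A) along the first row:
det(xI - A) = + (x + 25)·det([[x - 2, -3, -46], [0, x - 3, -7], [-3, 9, x - 24]]) - (-7)·det([[21, -3, -46], [3, x - 3, -7], [12, 9, x - 24]]) + (21)·det([[21, x - 2, -46], [3, 0, -7], [12, -3, x - 24]]) - (-49)·det([[21, x - 2, -3], [3, 0, x - 3], [12, -3, 9]]).

Evaluating gives χ_A(x) = x^4 - 4x^3 - 2x^2 + 12x + 9 = (x - 3)^2(x + 1)^2.

χ_A(x) = (x - 3)^2(x + 1)^2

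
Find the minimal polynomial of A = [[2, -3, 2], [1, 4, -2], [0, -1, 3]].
The characteristic polynomial factors as (x - 3)^3. The minimal polynomial is ∏(x - λ)^{k_λ} where k_λ is the size of the largest Jordan block at λ.

For λ = 3: rank(A - 3I) = 2, and the largest Jordan block has size 3 (the smallest k with rank((A - 3I)^k) = rank((A - 3I)^(k+1))).

So m_A(x) = (x - 3)^3.

m_A(x) = (x - 3)^3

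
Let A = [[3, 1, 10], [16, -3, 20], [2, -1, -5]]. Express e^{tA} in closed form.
A has Jordan form J = [[-5, 1, 0], [0, -5, 0], [0, 0, 5]] with A = PJP^{-1}, so e^{tA} = P e^{tJ} P^{-1}.

For a Jordan block J_k(λ), e^{tJ_k(λ)} = e^{λt} · (I + tN + t^2 N^2/2! + ... + t^{k-1} N^{k-1}/(k-1)!) where N is the nilpotent superdiagonal part.

Assembling the blocks and conjugating back gives the entries of e^{tA} as shown above.

e^{tA} = [[(-2*t + e^{10*t})*e^{-5*t}, t*e^{-5*t}, 2*sinh(5*t)], [2*(-2*t + e^{10*t} - 1)*e^{-5*t}, (2*t + 1)*e^{-5*t}, 4*sinh(5*t)], [2*t*e^{-5*t}, -t*e^{-5*t}, e^{-5*t}]]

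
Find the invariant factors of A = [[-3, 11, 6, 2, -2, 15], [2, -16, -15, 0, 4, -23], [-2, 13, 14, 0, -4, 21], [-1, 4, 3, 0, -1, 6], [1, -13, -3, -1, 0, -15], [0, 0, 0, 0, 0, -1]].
The Jordan structure of A has elementary divisors (x + 1)^3, (x + 1)^2, (x + 1). Arranging the block sizes at each eigenvalue in decreasing order and taking row products gives the invariant factors.

Invariant factors (smallest first, each dividing the next): x + 1, (x + 1)^2, (x + 1)^3.

Check: the last factor (x + 1)^3 is the minimal polynomial, and the product (x + 1)^6 is the characteristic polynomial.

x + 1, (x + 1)^2, (x + 1)^3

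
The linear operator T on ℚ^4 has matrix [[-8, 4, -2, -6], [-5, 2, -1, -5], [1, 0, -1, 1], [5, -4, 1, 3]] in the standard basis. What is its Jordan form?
J = [[-2, 1, 0, 0], [0, -2, 0, 0], [0, 0, -2, 0], [0, 0, 0, 2]]

The characteristic polynomial is det(xI - A) = (x - 2)(x + 2)^3, so the eigenvalues are -2 (algebraic multiplicity 3), 2 (algebraic multiplicity 1).

For λ = -2: rank(A + 2I) = 2, rank((A + 2I)^2) = 1. The eigenspace has dimension 4 - 2 = 2, so there are 2 Jordan blocks; the rank sequence gives block sizes [2, 1].

For λ = 2: algebraic multiplicity 1 gives one 1×1 block.

Assembling the blocks gives the Jordan form J above.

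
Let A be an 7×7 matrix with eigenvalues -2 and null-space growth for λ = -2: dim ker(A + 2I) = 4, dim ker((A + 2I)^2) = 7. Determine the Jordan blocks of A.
λ = -2: successive nullity increments [4, 3] count blocks of size ≥ k; block sizes are [2, 2, 2, 1].

Jordan blocks: (-2, 2), (-2, 2), (-2, 2), (-2, 1)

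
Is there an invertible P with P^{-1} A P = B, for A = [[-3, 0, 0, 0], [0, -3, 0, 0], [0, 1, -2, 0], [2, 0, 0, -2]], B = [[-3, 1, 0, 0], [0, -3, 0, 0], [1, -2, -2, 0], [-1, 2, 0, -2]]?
No.

Both have characteristic polynomial (x + 2)^2(x + 3)^2, but the minimal polynomial of A is (x + 2)(x + 3) while the minimal polynomial of B is (x + 2)(x + 3)^2. The minimal polynomial is a similarity invariant, so A and B are not similar.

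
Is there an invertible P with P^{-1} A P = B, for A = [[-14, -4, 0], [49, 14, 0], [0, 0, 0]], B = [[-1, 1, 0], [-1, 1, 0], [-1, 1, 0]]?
Two matrices over a field are similar if and only if they have the same invariant factors.

Both A and B have characteristic polynomial x^3 and minimal polynomial x^2. Computing further, both have invariant factors x, x^2. Hence A and B are similar.

Yes.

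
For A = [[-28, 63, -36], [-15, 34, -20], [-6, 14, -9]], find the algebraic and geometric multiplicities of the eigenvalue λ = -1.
algebraic multiplicity 3, geometric multiplicity 2

The characteristic polynomial is (x + 1)^3, so the factor x + 1 appears with exponent 3: the algebraic multiplicity is 3.

rank(A + I) = 1, so the eigenspace has dimension 3 - 1 = 2: the geometric multiplicity is 2.

Since 2 < 3, A is not diagonalizable.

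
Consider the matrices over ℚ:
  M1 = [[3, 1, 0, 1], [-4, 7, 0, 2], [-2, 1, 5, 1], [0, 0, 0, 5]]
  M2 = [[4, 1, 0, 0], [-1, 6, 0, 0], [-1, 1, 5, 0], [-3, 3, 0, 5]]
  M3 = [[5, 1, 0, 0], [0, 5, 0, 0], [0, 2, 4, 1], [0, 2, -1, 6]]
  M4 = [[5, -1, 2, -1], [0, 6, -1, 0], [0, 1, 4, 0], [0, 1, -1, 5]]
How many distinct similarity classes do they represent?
2 classes: {M1, M2}, {M3, M4}

Characteristic polynomials: χ_{M1} = (x - 5)^4, χ_{M2} = (x - 5)^4, χ_{M3} = (x - 5)^4, χ_{M4} = (x - 5)^4.

{M1, M2}: invariant factors x - 5, x - 5, (x - 5)^2.

{M3, M4}: invariant factors (x - 5)^2, (x - 5)^2.

Matrices are similar if and only if their invariant-factor lists agree; the partition into similarity classes is {M1, M2}, {M3, M4}.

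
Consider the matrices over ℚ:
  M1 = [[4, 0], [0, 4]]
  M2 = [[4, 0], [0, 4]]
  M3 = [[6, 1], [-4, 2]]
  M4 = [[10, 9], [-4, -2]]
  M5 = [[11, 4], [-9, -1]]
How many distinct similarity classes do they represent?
3 classes: {M1, M2}, {M3, M4}, {M5}

Characteristic polynomials: χ_{M1} = (x - 4)^2, χ_{M2} = (x - 4)^2, χ_{M3} = (x - 4)^2, χ_{M4} = (x - 4)^2, χ_{M5} = (x - 5)^2.

{M1, M2}: invariant factors x - 4, x - 4.

{M3, M4}: invariant factors (x - 4)^2.

{M5}: invariant factors (x - 5)^2.

Matrices are similar if and only if their invariant-factor lists agree; the partition into similarity classes is {M1, M2}, {M3, M4}, {M5}.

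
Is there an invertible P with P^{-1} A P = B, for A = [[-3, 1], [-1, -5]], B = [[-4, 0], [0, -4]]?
No.

Both have characteristic polynomial (x + 4)^2, but the minimal polynomial of A is (x + 4)^2 while the minimal polynomial of B is x + 4. The minimal polynomial is a similarity invariant, so A and B are not similar.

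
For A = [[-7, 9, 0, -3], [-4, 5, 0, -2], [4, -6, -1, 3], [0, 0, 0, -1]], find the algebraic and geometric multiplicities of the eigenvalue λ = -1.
The characteristic polynomial is (x + 1)^4, so the factor x + 1 appears with exponent 4: the algebraic multiplicity is 4.

rank(A + I) = 2, so the eigenspace has dimension 4 - 2 = 2: the geometric multiplicity is 2.

Since 2 < 4, A is not diagonalizable.

algebraic multiplicity 4, geometric multiplicity 2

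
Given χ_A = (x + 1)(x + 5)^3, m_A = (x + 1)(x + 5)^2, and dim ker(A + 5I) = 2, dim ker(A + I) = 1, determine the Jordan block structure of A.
λ = -5: algebraic multiplicity 3 (exponent in χ_A), largest block size 2 (exponent in m_A), 2 blocks (geometric multiplicity). These force block sizes [2, 1].
λ = -1: algebraic multiplicity 1 (exponent in χ_A), largest block size 1 (exponent in m_A), 1 block (geometric multiplicity). This forces block sizes [1].

Jordan blocks: (-5, 2), (-5, 1), (-1, 1)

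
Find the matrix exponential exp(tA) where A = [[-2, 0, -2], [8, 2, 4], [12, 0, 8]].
A has Jordan form J = [[2, 0, 0], [0, 2, 0], [0, 0, 4]] with A = PJP^{-1}, so e^{tA} = P e^{tJ} P^{-1}.

For a Jordan block J_k(λ), e^{tJ_k(λ)} = e^{λt} · (I + tN + t^2 N^2/2! + ... + t^{k-1} N^{k-1}/(k-1)!) where N is the nilpotent superdiagonal part.

Assembling the blocks and conjugating back gives the entries of e^{tA} as shown above.

e^{tA} = [[(3 - 2*e^{2*t})*e^{2*t}, 0, -e^{4*t} + e^{2*t}], [4*(e^{2*t} - 1)*e^{2*t}, e^{2*t}, 2*(e^{2*t} - 1)*e^{2*t}], [6*(e^{2*t} - 1)*e^{2*t}, 0, (3*e^{2*t} - 2)*e^{2*t}]]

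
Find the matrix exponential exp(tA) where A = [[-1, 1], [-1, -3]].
A has Jordan form J = [[-2, 1], [0, -2]] with A = PJP^{-1}, so e^{tA} = P e^{tJ} P^{-1}.

For a Jordan block J_k(λ), e^{tJ_k(λ)} = e^{λt} · (I + tN + t^2 N^2/2! + ... + t^{k-1} N^{k-1}/(k-1)!) where N is the nilpotent superdiagonal part.

Assembling the blocks and conjugating back gives the entries of e^{tA} as shown above.

e^{tA} = [[(t + 1)*e^{-2*t}, t*e^{-2*t}], [-t*e^{-2*t}, (1 - t)*e^{-2*t}]]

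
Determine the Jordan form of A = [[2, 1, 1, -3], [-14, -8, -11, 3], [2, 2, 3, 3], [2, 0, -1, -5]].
The characteristic polynomial is det(xI - A) = (x + 2)^4, so the eigenvalues are -2 (algebraic multiplicity 4).

For λ = -2: rank(A + 2I) = 2, rank((A + 2I)^2) = 1, rank((A + 2I)^3) = 0. The eigenspace has dimension 4 - 2 = 2, so there are 2 Jordan blocks; the rank sequence gives block sizes [3, 1].

Assembling the blocks gives the Jordan form J above.

J = [[-2, 1, 0, 0], [0, -2, 1, 0], [0, 0, -2, 0], [0, 0, 0, -2]]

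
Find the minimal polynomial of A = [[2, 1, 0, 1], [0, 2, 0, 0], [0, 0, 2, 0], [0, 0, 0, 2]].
m_A(x) = (x - 2)^2

The characteristic polynomial factors as (x - 2)^4. The minimal polynomial is ∏(x - λ)^{k_λ} where k_λ is the size of the largest Jordan block at λ.

For λ = 2: rank(A - 2I) = 1, and the largest Jordan block has size 2 (the smallest k with rank((A - 2I)^k) = rank((A - 2I)^(k+1))).

So m_A(x) = (x - 2)^2.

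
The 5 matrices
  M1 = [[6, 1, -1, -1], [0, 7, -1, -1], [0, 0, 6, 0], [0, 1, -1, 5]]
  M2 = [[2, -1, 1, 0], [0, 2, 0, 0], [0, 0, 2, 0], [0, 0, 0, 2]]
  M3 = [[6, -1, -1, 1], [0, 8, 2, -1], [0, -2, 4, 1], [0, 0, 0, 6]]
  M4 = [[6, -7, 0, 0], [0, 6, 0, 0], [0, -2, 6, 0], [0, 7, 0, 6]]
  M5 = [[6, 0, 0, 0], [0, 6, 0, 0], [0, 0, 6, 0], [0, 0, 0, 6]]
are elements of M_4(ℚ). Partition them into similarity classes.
4 classes: {M1, M4}, {M2}, {M3}, {M5}

Characteristic polynomials: χ_{M1} = (x - 6)^4, χ_{M2} = (x - 2)^4, χ_{M3} = (x - 6)^4, χ_{M4} = (x - 6)^4, χ_{M5} = (x - 6)^4.

{M1, M4}: invariant factors x - 6, x - 6, (x - 6)^2.

{M2}: invariant factors x - 2, x - 2, (x - 2)^2.

{M3}: invariant factors (x - 6)^2, (x - 6)^2.

{M5}: invariant factors x - 6, x - 6, x - 6, x - 6.

Matrices are similar if and only if their invariant-factor lists agree; the partition into similarity classes is {M1, M4}, {M2}, {M3}, {M5}.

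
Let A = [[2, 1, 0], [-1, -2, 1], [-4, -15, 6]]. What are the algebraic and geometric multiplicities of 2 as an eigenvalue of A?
algebraic multiplicity 3, geometric multiplicity 1

The characteristic polynomial is (x - 2)^3, so the factor x - 2 appears with exponent 3: the algebraic multiplicity is 3.

rank(A - 2I) = 2, so the eigenspace has dimension 3 - 2 = 1: the geometric multiplicity is 1.

Since 1 < 3, A is not diagonalizable.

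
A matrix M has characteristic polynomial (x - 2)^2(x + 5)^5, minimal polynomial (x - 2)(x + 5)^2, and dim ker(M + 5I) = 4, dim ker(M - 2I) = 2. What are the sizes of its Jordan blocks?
λ = -5: algebraic multiplicity 5 (exponent in χ_M), largest block size 2 (exponent in m_M), 4 blocks (geometric multiplicity). These force block sizes [2, 1, 1, 1].
λ = 2: algebraic multiplicity 2 (exponent in χ_M), largest block size 1 (exponent in m_M), 2 blocks (geometric multiplicity). These force block sizes [1, 1].

Jordan blocks: (-5, 2), (-5, 1), (-5, 1), (-5, 1), (2, 1), (2, 1)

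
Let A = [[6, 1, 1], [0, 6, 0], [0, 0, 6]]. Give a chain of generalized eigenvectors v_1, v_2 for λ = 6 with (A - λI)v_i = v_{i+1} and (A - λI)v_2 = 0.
v_1 = [[2, -1, 2]]^T, v_2 = [[1, 0, 0]]^T

We seek v_1 ∈ ker((A - 6I)^2) \ ker(A - 6I), then set v_{i+1} = (A - 6I) v_i.

One such chain is v_1 = [[2, -1, 2]]^T, v_2 = [[1, 0, 0]]^T. Check: (A - 6I) v_2 = [[0, 0, 0]]^T = 0.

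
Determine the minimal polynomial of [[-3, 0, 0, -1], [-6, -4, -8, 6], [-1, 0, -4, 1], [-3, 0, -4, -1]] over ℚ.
The characteristic polynomial factors as (x + 2)^2(x + 4)^2. The minimal polynomial is ∏(x - λ)^{k_λ} where k_λ is the size of the largest Jordan block at λ.

For λ = -4: rank(A + 4I) = 2, and the largest Jordan block has size 1 (the smallest k with rank((A + 4I)^k) = rank((A + 4I)^(k+1))).
For λ = -2: rank(A + 2I) = 3, and the largest Jordan block has size 2 (the smallest k with rank((A + 2I)^k) = rank((A + 2I)^(k+1))).

So m_A(x) = (x + 2)^2(x + 4).

m_A(x) = (x + 2)^2(x + 4)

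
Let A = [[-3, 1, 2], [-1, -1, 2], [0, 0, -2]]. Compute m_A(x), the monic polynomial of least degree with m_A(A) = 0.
The characteristic polynomial factors as (x + 2)^3. The minimal polynomial is ∏(x - λ)^{k_λ} where k_λ is the size of the largest Jordan block at λ.

For λ = -2: rank(A + 2I) = 1, and the largest Jordan block has size 2 (the smallest k with rank((A + 2I)^k) = rank((A + 2I)^(k+1))).

So m_A(x) = (x + 2)^2.

m_A(x) = (x + 2)^2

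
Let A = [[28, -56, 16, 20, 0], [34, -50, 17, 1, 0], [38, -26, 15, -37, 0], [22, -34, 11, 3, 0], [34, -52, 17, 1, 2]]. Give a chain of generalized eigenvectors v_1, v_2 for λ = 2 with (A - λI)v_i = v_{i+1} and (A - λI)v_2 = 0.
We seek v_1 ∈ ker((A - 2I)^2) \ ker(A - 2I), then set v_{i+1} = (A - 2I) v_i.

One such chain is v_1 = [[3, 0, -6, 1, 0]]^T, v_2 = [[2, 1, -1, 1, 1]]^T. Check: (A - 2I) v_2 = [[0, 0, 0, 0, 0]]^T = 0.

v_1 = [[3, 0, -6, 1, 0]]^T, v_2 = [[2, 1, -1, 1, 1]]^T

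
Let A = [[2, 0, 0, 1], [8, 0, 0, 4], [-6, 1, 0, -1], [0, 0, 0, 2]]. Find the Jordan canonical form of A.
The characteristic polynomial is det(xI - A) = x^2(x - 2)^2, so the eigenvalues are 0 (algebraic multiplicity 2), 2 (algebraic multiplicity 2).

For λ = 0: rank(A) = 3, rank(A^2) = 2. The eigenspace has dimension 4 - 3 = 1, so there is 1 Jordan block; the rank sequence gives block sizes [2].

For λ = 2: rank(A - 2I) = 3, rank((A - 2I)^2) = 2. The eigenspace has dimension 4 - 3 = 1, so there is 1 Jordan block; the rank sequence gives block sizes [2].

Assembling the blocks gives the Jordan form J above.

J = [[0, 1, 0, 0], [0, 0, 0, 0], [0, 0, 2, 1], [0, 0, 0, 2]]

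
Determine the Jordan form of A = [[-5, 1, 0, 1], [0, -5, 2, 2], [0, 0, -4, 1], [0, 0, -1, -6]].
The characteristic polynomial is det(xI - A) = (x + 5)^4, so the eigenvalues are -5 (algebraic multiplicity 4).

For λ = -5: rank(A + 5I) = 2, rank((A + 5I)^2) = 1, rank((A + 5I)^3) = 0. The eigenspace has dimension 4 - 2 = 2, so there are 2 Jordan blocks; the rank sequence gives block sizes [3, 1].

Assembling the blocks gives the Jordan form J above.

J = [[-5, 1, 0, 0], [0, -5, 1, 0], [0, 0, -5, 0], [0, 0, 0, -5]]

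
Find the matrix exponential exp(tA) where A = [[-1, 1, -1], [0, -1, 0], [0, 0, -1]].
e^{tA} = [[e^{-t}, t*e^{-t}, -t*e^{-t}], [0, e^{-t}, 0], [0, 0, e^{-t}]]

A has Jordan form J = [[-1, 1, 0], [0, -1, 0], [0, 0, -1]] with A = PJP^{-1}, so e^{tA} = P e^{tJ} P^{-1}.

For a Jordan block J_k(λ), e^{tJ_k(λ)} = e^{λt} · (I + tN + t^2 N^2/2! + ... + t^{k-1} N^{k-1}/(k-1)!) where N is the nilpotent superdiagonal part.

Assembling the blocks and conjugating back gives the entries of e^{tA} as shown above.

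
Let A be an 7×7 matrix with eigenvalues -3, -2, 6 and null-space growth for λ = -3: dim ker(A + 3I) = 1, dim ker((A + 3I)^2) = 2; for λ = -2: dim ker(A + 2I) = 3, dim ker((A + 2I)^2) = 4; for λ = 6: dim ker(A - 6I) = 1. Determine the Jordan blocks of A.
λ = -3: successive nullity increments [1, 1] count blocks of size ≥ k; block sizes are [2].
λ = -2: successive nullity increments [3, 1] count blocks of size ≥ k; block sizes are [2, 1, 1].
λ = 6: successive nullity increments [1] count blocks of size ≥ k; block sizes are [1].

Jordan blocks: (-3, 2), (-2, 2), (-2, 1), (-2, 1), (6, 1)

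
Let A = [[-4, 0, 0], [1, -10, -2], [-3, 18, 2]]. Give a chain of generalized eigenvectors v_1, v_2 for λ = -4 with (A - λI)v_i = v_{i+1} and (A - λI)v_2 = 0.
We seek v_1 ∈ ker((A + 4I)^2) \ ker(A + 4I), then set v_{i+1} = (A + 4I) v_i.

One such chain is v_1 = [[1, -2, 6]]^T, v_2 = [[0, 1, -3]]^T. Check: (A + 4I) v_2 = [[0, 0, 0]]^T = 0.

v_1 = [[1, -2, 6]]^T, v_2 = [[0, 1, -3]]^T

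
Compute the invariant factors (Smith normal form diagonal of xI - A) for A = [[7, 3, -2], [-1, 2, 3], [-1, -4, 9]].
The Jordan structure of A has elementary divisors (x - 6)^3. Arranging the block sizes at each eigenvalue in decreasing order and taking row products gives the invariant factors.

Invariant factors (smallest first, each dividing the next): (x - 6)^3.

Check: the last factor (x - 6)^3 is the minimal polynomial, and the product (x - 6)^3 is the characteristic polynomial.

(x - 6)^3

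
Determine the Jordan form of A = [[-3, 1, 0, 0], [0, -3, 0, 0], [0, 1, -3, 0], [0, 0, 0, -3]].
J = [[-3, 1, 0, 0], [0, -3, 0, 0], [0, 0, -3, 0], [0, 0, 0, -3]]

The characteristic polynomial is det(xI - A) = (x + 3)^4, so the eigenvalues are -3 (algebraic multiplicity 4).

For λ = -3: rank(A + 3I) = 1, rank((A + 3I)^2) = 0. The eigenspace has dimension 4 - 1 = 3, so there are 3 Jordan blocks; the rank sequence gives block sizes [2, 1, 1].

Assembling the blocks gives the Jordan form J above.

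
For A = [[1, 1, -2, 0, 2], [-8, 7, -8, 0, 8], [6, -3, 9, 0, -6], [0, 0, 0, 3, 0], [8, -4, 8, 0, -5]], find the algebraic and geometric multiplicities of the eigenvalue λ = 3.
algebraic multiplicity 5, geometric multiplicity 4

The characteristic polynomial is (x - 3)^5, so the factor x - 3 appears with exponent 5: the algebraic multiplicity is 5.

rank(A - 3I) = 1, so the eigenspace has dimension 5 - 1 = 4: the geometric multiplicity is 4.

Since 4 < 5, A is not diagonalizable.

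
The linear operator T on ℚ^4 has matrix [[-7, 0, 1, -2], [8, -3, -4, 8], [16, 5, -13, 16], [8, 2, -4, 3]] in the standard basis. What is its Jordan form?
J = [[-5, 1, 0, 0], [0, -5, 1, 0], [0, 0, -5, 0], [0, 0, 0, -5]]

The characteristic polynomial is det(xI - A) = (x + 5)^4, so the eigenvalues are -5 (algebraic multiplicity 4).

For λ = -5: rank(A + 5I) = 2, rank((A + 5I)^2) = 1, rank((A + 5I)^3) = 0. The eigenspace has dimension 4 - 2 = 2, so there are 2 Jordan blocks; the rank sequence gives block sizes [3, 1].

Assembling the blocks gives the Jordan form J above.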